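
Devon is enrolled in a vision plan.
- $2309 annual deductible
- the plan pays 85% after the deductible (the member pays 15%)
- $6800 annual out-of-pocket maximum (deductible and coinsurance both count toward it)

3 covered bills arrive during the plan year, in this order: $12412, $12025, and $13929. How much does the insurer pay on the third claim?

Claim 1 ($12412): $2309 finishes the deductible; $10103 goes to coinsurance; 15% of $10103 = $1515.45. Cost to member: $3824.45. OOP to date $3824.45. Plan pays $12412 − $3824.45 = $8587.55.
Claim 2 ($12025): deductible already satisfied, so member's share is 15% × $12025 = $1803.75. Member pays $1803.75; OOP now $5628.20. Plan pays $12025 − $1803.75 = $10221.25.
Claim 3 ($13929): 15% coinsurance on $13929 = $2089.35. OOP would hit $7717.55 > $6800, so the cap limits the member to $6800 − $5628.20 = $1171.80. Insurer: $13929 − $1171.80 = $12757.20.

$12757.20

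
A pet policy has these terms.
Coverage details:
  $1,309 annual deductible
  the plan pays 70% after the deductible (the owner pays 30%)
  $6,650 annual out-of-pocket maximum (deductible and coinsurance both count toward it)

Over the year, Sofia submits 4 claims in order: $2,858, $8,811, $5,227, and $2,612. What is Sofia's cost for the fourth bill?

$664.90

Bill 1, $2,858: deductible takes $1,309, $1,549 remains; coinsurance $1,549 × 30% = $464.70. Owner pays $1,773.70; OOP now $1,773.70.
Bill 2, $8,811: 30% coinsurance on $8,811 = $2,643.30. Owner pays $2,643.30; OOP now $4,417.
Bill 3, $5,227: deductible already satisfied, so owner's share is 30% × $5,227 = $1,568.10. Owner pays $1,568.10; OOP now $5,985.10.
Bill 4, $2,612: deductible already satisfied, so owner's share is 30% × $2,612 = $783.60. That would push OOP to $6,768.70, over the $6,650 cap, so owner pays $6,650 − $5,985.10 = $664.90.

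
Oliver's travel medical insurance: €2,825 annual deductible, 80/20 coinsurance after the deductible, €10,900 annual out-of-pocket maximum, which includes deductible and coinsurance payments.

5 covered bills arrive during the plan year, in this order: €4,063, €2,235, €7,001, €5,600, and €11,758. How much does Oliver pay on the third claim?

#1 (€4,063): €2,825 to deductible, leaving €1,238; coinsurance €1,238 × 20% = €247.60. Cost to traveler: €3,072.60. OOP to date €3,072.60.
#2 (€2,235): 20% coinsurance on €2,235 = €447. Cost to traveler: €447. OOP to date €3,519.60.
#3 (€7,001): deductible met; 20% of €7,001 = €1,400.20. Traveler owes €1,400.20 (running OOP €4,919.80).

€1,400.20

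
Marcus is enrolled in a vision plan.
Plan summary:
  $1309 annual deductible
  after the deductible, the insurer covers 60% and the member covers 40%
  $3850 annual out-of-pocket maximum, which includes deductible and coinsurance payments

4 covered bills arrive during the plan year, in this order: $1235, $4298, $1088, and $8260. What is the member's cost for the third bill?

$435.20

Claim 1 ($1235): entire amount goes to the deductible. Member pays $1235; OOP now $1235.
Claim 2 ($4298): deductible takes $74, $4224 remains; 40% of $4224 = $1689.60. Member pays $1763.60; OOP now $2998.60.
Claim 3 ($1088): deductible met; 40% of $1088 = $435.20. Member owes $435.20 (running OOP $3433.80).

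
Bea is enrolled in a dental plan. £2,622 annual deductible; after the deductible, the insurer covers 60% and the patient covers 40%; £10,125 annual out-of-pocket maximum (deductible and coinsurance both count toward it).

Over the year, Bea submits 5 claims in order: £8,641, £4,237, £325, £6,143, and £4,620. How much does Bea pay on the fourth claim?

£2,457.20

Claim 1 (£8,641): deductible takes £2,622, £6,019 remains; 40% of £6,019 = £2,407.60. Patient owes £5,029.60 (running OOP £5,029.60).
Claim 2 (£4,237): 40% coinsurance on £4,237 = £1,694.80. Patient owes £1,694.80 (running OOP £6,724.40).
Claim 3 (£325): deductible met; 40% of £325 = £130. Patient pays £130; OOP now £6,854.40.
Claim 4 (£6,143): 40% coinsurance on £6,143 = £2,457.20. Patient pays £2,457.20; OOP now £9,311.60.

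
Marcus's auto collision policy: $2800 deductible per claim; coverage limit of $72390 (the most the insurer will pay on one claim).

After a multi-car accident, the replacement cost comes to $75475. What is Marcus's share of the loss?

$3085

Less the $2800 deductible: $75475 − $2800 = $72675.
$72675 exceeds the $72390 limit, so the insurer pays the limit: $72390.
Driver's share is the uncovered remainder: $75475 − $72390 = $3085.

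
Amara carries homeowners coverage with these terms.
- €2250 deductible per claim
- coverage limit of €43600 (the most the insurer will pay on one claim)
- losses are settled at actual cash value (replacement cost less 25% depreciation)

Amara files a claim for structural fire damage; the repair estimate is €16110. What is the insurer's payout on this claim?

€9832.50

At 25% depreciation, ACV = €16110 − €4027.50 = €12082.50.
Less the €2250 deductible: €12082.50 − €2250 = €9832.50.
€9832.50 is within the €43600 limit, so the insurer pays €9832.50.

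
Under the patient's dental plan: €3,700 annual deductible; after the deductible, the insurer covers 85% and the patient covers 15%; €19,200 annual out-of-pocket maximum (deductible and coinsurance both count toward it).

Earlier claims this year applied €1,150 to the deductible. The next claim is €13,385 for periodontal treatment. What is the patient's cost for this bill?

Deductible still to meet: €3,700 − €1,150 = €2,550.
That leaves €13,385 − €2,550 = €10,835 for coinsurance.
Patient's 15% share of €10,835 is €1,625.25.
So the patient owes €2,550 + €1,625.25 = €4,175.25 before any cap.
Cumulative spending €1,150 + €4,175.25 = €5,325.25 stays under the €19,200 maximum.

€4,175.25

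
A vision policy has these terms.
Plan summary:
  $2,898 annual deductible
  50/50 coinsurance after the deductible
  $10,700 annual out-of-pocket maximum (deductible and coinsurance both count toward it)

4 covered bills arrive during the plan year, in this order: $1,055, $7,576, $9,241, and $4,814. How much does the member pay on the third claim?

$4,620.50

Claim 1 — $1,055: entire amount goes to the deductible. Member owes $1,055 (running OOP $1,055).
Claim 2 — $7,576: $1,843 to deductible, leaving $5,733; coinsurance $5,733 × 50% = $2,866.50. Member pays $4,709.50; OOP now $5,764.50.
Claim 3 — $9,241: 50% coinsurance on $9,241 = $4,620.50. Member pays $4,620.50; OOP now $10,385.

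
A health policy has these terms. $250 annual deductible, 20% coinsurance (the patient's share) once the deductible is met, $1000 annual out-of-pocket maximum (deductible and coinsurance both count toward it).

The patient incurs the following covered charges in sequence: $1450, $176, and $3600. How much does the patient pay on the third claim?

$474.80

Claim 1 — $1450: $250 to deductible, leaving $1200; 20% of $1200 = $240. Patient owes $490 (running OOP $490).
Claim 2 — $176: deductible met; 20% of $176 = $35.20. Cost to patient: $35.20. OOP to date $525.20.
Claim 3 — $3600: deductible already satisfied, so patient's share is 20% × $3600 = $720. OOP would hit $1245.20 > $1000, so the cap limits the patient to $1000 − $525.20 = $474.80.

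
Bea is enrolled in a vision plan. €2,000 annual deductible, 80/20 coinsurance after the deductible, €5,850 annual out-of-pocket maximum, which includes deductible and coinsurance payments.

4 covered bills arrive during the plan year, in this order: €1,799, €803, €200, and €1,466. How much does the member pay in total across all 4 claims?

Claim 1 — €1,799: all of it applies to the deductible. Cost to member: €1,799. OOP to date €1,799.
Claim 2 — €803: €201 to deductible, leaving €602; coinsurance €602 × 20% = €120.40. Member pays €321.40; OOP now €2,120.40.
Claim 3 — €200: 20% coinsurance on €200 = €40. Member pays €40; OOP now €2,160.40.
Claim 4 — €1,466: 20% coinsurance on €1,466 = €293.20. Cost to member: €293.20. OOP to date €2,453.60.
Total paid by the member: €1,799 + €321.40 + €40 + €293.20 = €2,453.60.

€2,453.60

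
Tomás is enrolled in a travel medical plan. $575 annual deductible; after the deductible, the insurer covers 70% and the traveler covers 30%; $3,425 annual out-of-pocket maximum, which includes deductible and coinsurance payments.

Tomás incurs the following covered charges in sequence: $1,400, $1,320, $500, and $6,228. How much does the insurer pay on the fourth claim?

Claim 1 ($1,400): $575 finishes the deductible; $825 goes to coinsurance; 30% of $825 = $247.50. Cost to traveler: $822.50. OOP to date $822.50. Insurer: $1,400 − $822.50 = $577.50.
Claim 2 ($1,320): deductible met; 30% of $1,320 = $396. Traveler owes $396 (running OOP $1,218.50). Insurer: $1,320 − $396 = $924.
Claim 3 ($500): deductible met; 30% of $500 = $150. Traveler owes $150 (running OOP $1,368.50). Insurer: $500 − $150 = $350.
Claim 4 ($6,228): 30% coinsurance on $6,228 = $1,868.40. Cost to traveler: $1,868.40. OOP to date $3,236.90. Insurer: $6,228 − $1,868.40 = $4,359.60.

$4,359.60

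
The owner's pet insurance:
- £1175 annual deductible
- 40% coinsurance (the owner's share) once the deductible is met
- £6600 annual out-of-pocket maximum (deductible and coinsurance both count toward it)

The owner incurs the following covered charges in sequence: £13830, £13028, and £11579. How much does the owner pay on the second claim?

£363

Claim 1 — £13830: £1175 to deductible, leaving £12655; owner's 40% is £5062. Owner pays £6237; OOP now £6237.
Claim 2 — £13028: 40% coinsurance on £13028 = £5211.20. OOP would hit £11448.20 > £6600, so the cap limits the owner to £6600 − £6237 = £363.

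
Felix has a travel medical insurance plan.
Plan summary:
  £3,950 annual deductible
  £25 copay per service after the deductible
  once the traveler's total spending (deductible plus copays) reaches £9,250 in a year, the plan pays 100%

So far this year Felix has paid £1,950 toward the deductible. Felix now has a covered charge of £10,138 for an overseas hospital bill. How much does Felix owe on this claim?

£2,025

Deductible still to meet: £3,950 − £1,950 = £2,000.
That leaves £10,138 − £2,000 = £8,138 for the copay.
Copay on this service: £25.
Traveler responsibility before any cap: £2,000 + £25 = £2,025.
Year-to-date out-of-pocket becomes £1,950 + £2,025 = £3,975, still under the £9,250 maximum, so no cap applies.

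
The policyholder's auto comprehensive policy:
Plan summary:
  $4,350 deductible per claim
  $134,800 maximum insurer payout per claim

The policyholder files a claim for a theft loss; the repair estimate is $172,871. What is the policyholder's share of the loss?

Less the $4,350 deductible: $172,871 − $4,350 = $168,521.
$168,521 exceeds the $134,800 limit, so the insurer pays the limit: $134,800.
The policyholder bears the rest of the original loss: $172,871 − $134,800 = $38,071.

$38,071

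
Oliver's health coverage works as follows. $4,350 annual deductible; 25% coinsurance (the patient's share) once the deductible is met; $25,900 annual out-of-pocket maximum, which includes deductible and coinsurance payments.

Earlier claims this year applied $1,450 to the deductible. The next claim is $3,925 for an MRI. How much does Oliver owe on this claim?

$1,450 of the $4,350 deductible is already met, leaving $2,900.
That leaves $3,925 − $2,900 = $1,025 for coinsurance.
Patient's 25% share of $1,025 is $256.25.
That puts the patient's cost at $2,900 + $256.25 = $3,156.25 before any cap.
Year-to-date out-of-pocket becomes $1,450 + $3,156.25 = $4,606.25, still under the $25,900 maximum, so no cap applies.

$3,156.25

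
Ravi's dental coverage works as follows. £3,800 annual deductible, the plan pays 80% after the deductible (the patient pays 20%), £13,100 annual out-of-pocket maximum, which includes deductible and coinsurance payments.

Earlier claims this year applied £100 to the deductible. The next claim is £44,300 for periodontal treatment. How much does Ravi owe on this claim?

£11,820

£100 of the £3,800 deductible is already met, leaving £3,700.
The remaining £40,600 (= £44,300 − £3,700) moves to coinsurance.
Patient's 20% share of £40,600 is £8,120.
Patient responsibility before any cap: £3,700 + £8,120 = £11,820.
Cumulative spending £100 + £11,820 = £11,920 stays under the £13,100 maximum.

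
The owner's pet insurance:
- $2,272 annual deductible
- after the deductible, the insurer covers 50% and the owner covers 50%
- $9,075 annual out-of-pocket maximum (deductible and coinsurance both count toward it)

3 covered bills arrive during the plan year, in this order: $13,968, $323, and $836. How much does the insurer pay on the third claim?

Claim 1 — $13,968: $2,272 finishes the deductible; $11,696 goes to coinsurance; coinsurance $11,696 × 50% = $5,848. Owner pays $8,120; OOP now $8,120. Plan pays $13,968 − $8,120 = $5,848.
Claim 2 — $323: deductible already satisfied, so owner's share is 50% × $323 = $161.50. Owner owes $161.50 (running OOP $8,281.50). Insurer: $323 − $161.50 = $161.50.
Claim 3 — $836: deductible met; 50% of $836 = $418. Owner pays $418; OOP now $8,699.50. Insurer: $836 − $418 = $418.

$418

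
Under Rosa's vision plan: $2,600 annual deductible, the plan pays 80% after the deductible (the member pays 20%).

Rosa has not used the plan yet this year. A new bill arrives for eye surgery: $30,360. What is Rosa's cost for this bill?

$8,152

Deductible not yet touched, so the first $2,600 of the bill goes to the deductible.
That leaves $30,360 − $2,600 = $27,760 for coinsurance.
Member's 20% share of $27,760 is $5,552.
That puts the member's cost at $2,600 + $5,552 = $8,152.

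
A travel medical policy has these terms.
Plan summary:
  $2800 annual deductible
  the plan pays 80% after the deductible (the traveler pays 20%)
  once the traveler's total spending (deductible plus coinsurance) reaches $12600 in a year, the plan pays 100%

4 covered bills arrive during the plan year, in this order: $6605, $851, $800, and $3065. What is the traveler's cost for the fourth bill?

$613

Bill 1, $6605: $2800 to deductible, leaving $3805; traveler's 20% is $761. Cost to traveler: $3561. OOP to date $3561.
Bill 2, $851: deductible already satisfied, so traveler's share is 20% × $851 = $170.20. Cost to traveler: $170.20. OOP to date $3731.20.
Bill 3, $800: deductible already satisfied, so traveler's share is 20% × $800 = $160. Cost to traveler: $160. OOP to date $3891.20.
Bill 4, $3065: 20% coinsurance on $3065 = $613. Traveler owes $613 (running OOP $4504.20).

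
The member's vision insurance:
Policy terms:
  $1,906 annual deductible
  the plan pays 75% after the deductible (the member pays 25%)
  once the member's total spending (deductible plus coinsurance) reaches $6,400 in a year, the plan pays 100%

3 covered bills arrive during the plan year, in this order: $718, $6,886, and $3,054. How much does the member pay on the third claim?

$763.50

Bill 1, $718: all of it applies to the deductible. Cost to member: $718. OOP to date $718.
Bill 2, $6,886: $1,188 to deductible, leaving $5,698; 25% of $5,698 = $1,424.50. Cost to member: $2,612.50. OOP to date $3,330.50.
Bill 3, $3,054: 25% coinsurance on $3,054 = $763.50. Member owes $763.50 (running OOP $4,094).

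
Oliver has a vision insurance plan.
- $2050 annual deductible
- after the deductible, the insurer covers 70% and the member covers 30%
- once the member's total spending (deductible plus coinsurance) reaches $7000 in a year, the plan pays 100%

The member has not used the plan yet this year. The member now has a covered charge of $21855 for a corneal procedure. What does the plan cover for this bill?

$14855

Nothing has been paid toward the $2050 deductible, so the first $2050 of this charge is applied there.
After the $2050 deductible portion, $21855 − $2050 = $19805 is subject to coinsurance.
Coinsurance: $19805 × 30% = $5941.50.
Member responsibility before any cap: $2050 + $5941.50 = $7991.50.
Adding $7991.50 to the $0 already spent would give $7991.50, which exceeds the $7000 cap; the member pays just $7000 − $0 = $7000.
Insurer pays the balance: $21855 − $7000 = $14855.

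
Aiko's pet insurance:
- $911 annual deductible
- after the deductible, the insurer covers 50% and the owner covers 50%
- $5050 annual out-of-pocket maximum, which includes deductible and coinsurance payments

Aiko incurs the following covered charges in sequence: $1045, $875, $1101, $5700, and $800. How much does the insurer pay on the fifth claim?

$566

Bill 1, $1045: deductible takes $911, $134 remains; coinsurance $134 × 50% = $67. Owner owes $978 (running OOP $978). Insurer: $1045 − $978 = $67.
Bill 2, $875: deductible met; 50% of $875 = $437.50. Cost to owner: $437.50. OOP to date $1415.50. Insurer: $875 − $437.50 = $437.50.
Bill 3, $1101: deductible already satisfied, so owner's share is 50% × $1101 = $550.50. Owner pays $550.50; OOP now $1966. Insurer: $1101 − $550.50 = $550.50.
Bill 4, $5700: deductible met; 50% of $5700 = $2850. Owner pays $2850; OOP now $4816. Plan pays $5700 − $2850 = $2850.
Bill 5, $800: 50% coinsurance on $800 = $400. Adding that to $4816 gives $5216, past the $5050 cap; owner pays only $5050 − $4816 = $234. Insurer: $800 − $234 = $566.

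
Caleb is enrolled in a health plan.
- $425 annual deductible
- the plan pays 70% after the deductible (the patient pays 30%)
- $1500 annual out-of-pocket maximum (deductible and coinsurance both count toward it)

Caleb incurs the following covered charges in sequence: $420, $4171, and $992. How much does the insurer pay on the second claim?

#1 ($420): entire amount goes to the deductible. Patient owes $420 (running OOP $420). Insurer: $420 − $420 = $0.
#2 ($4171): $5 finishes the deductible; $4166 goes to coinsurance; 30% of $4166 = $1249.80. Deductible plus coinsurance: $5 + $1249.80 = $1254.80. That would push OOP to $1674.80, over the $1500 cap, so patient pays $1500 − $420 = $1080. Insurer: $4171 − $1080 = $3091.

$3091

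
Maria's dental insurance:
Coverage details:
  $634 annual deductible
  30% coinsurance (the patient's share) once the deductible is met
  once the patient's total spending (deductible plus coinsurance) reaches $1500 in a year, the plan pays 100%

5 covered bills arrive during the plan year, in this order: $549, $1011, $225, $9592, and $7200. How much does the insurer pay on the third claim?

$157.50

#1 ($549): fully absorbed by the deductible. Cost to patient: $549. OOP to date $549. Plan pays $549 − $549 = $0.
#2 ($1011): $85 finishes the deductible; $926 goes to coinsurance; patient's 30% is $277.80. Patient pays $362.80; OOP now $911.80. Plan pays $1011 − $362.80 = $648.20.
#3 ($225): 30% coinsurance on $225 = $67.50. Cost to patient: $67.50. OOP to date $979.30. Plan pays $225 − $67.50 = $157.50.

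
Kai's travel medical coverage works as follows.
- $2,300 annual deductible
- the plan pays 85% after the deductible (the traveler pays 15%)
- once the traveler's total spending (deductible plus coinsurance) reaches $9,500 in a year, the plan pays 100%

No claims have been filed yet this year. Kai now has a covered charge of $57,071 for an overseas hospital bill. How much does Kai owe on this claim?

$9,500

Deductible not yet touched, so the first $2,300 of the bill goes to the deductible.
That leaves $57,071 − $2,300 = $54,771 for coinsurance.
Coinsurance: $54,771 × 15% = $8,215.65.
That puts the traveler's cost at $2,300 + $8,215.65 = $10,515.65 before any cap.
Year-to-date out-of-pocket would reach $0 + $10,515.65 = $10,515.65, above the $9,500 maximum, so the traveler pays only $9,500 − $0 = $9,500.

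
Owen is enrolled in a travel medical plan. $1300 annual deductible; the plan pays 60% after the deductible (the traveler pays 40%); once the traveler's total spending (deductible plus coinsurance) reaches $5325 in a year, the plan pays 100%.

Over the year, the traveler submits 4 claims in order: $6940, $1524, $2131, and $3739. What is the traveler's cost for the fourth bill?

#1 ($6940): $1300 to deductible, leaving $5640; traveler's 40% is $2256. Traveler pays $3556; OOP now $3556.
#2 ($1524): deductible already satisfied, so traveler's share is 40% × $1524 = $609.60. Traveler pays $609.60; OOP now $4165.60.
#3 ($2131): 40% coinsurance on $2131 = $852.40. Traveler owes $852.40 (running OOP $5018).
#4 ($3739): deductible met; 40% of $3739 = $1495.60. OOP would hit $6513.60 > $5325, so the cap limits the traveler to $5325 − $5018 = $307.

$307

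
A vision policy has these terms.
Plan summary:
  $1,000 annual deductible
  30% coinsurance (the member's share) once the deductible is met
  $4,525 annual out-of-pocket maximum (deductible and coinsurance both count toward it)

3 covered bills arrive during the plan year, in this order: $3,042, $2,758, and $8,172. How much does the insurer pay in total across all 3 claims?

Bill 1, $3,042: deductible takes $1,000, $2,042 remains; member's 30% is $612.60. Cost to member: $1,612.60. OOP to date $1,612.60. Insurer: $3,042 − $1,612.60 = $1,429.40.
Bill 2, $2,758: 30% coinsurance on $2,758 = $827.40. Member owes $827.40 (running OOP $2,440). Insurer: $2,758 − $827.40 = $1,930.60.
Bill 3, $8,172: 30% coinsurance on $8,172 = $2,451.60. Adding that to $2,440 gives $4,891.60, past the $4,525 cap; member pays only $4,525 − $2,440 = $2,085. Insurer: $8,172 − $2,085 = $6,087.
Insurer total = bills − member's total = $13,972 − $4,525 = $9,447.

$9,447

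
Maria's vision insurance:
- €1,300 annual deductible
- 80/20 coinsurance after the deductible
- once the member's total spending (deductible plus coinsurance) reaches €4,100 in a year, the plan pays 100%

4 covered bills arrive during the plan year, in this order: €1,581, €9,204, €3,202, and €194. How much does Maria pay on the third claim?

€640.40

Claim 1 — €1,581: €1,300 to deductible, leaving €281; coinsurance €281 × 20% = €56.20. Member owes €1,356.20 (running OOP €1,356.20).
Claim 2 — €9,204: deductible already satisfied, so member's share is 20% × €9,204 = €1,840.80. Member pays €1,840.80; OOP now €3,197.
Claim 3 — €3,202: deductible met; 20% of €3,202 = €640.40. Member owes €640.40 (running OOP €3,837.40).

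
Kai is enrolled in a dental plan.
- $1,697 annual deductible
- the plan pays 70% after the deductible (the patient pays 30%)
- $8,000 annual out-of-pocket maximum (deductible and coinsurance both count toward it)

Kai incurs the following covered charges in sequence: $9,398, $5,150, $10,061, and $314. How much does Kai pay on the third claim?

$2,447.70

Claim 1 — $9,398: deductible takes $1,697, $7,701 remains; patient's 30% is $2,310.30. Patient owes $4,007.30 (running OOP $4,007.30).
Claim 2 — $5,150: deductible met; 30% of $5,150 = $1,545. Cost to patient: $1,545. OOP to date $5,552.30.
Claim 3 — $10,061: deductible already satisfied, so patient's share is 30% × $10,061 = $3,018.30. Adding that to $5,552.30 gives $8,570.60, past the $8,000 cap; patient pays only $8,000 − $5,552.30 = $2,447.70.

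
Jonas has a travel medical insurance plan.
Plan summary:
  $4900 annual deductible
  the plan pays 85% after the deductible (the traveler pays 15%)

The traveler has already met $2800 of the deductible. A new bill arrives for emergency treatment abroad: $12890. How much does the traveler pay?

$3718.50

$2800 of the $4900 deductible is already met, leaving $2100.
That leaves $12890 − $2100 = $10790 for coinsurance.
15% of $10790 = $1618.50 falls to the traveler.
So the traveler owes $2100 + $1618.50 = $3718.50.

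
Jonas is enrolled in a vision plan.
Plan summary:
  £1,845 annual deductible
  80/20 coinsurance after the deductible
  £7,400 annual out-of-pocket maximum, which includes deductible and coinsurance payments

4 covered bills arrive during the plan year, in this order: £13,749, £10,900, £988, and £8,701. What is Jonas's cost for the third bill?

Claim 1 — £13,749: £1,845 to deductible, leaving £11,904; coinsurance £11,904 × 20% = £2,380.80. Member owes £4,225.80 (running OOP £4,225.80).
Claim 2 — £10,900: deductible already satisfied, so member's share is 20% × £10,900 = £2,180. Member pays £2,180; OOP now £6,405.80.
Claim 3 — £988: deductible already satisfied, so member's share is 20% × £988 = £197.60. Member pays £197.60; OOP now £6,603.40.

£197.60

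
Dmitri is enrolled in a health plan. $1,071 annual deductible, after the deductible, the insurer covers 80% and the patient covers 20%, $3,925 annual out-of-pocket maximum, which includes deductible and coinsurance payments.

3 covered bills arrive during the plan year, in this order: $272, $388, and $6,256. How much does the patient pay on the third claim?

$1,580

#1 ($272): all of it applies to the deductible. Patient owes $272 (running OOP $272).
#2 ($388): entire amount goes to the deductible. Cost to patient: $388. OOP to date $660.
#3 ($6,256): $411 to deductible, leaving $5,845; 20% of $5,845 = $1,169. Patient owes $1,580 (running OOP $2,240).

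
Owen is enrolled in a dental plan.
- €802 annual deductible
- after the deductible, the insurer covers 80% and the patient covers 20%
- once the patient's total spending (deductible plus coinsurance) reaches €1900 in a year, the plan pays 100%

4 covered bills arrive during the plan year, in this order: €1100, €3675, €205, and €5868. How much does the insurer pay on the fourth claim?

€5605.60

#1 (€1100): deductible takes €802, €298 remains; 20% of €298 = €59.60. Patient owes €861.60 (running OOP €861.60). Plan pays €1100 − €861.60 = €238.40.
#2 (€3675): deductible already satisfied, so patient's share is 20% × €3675 = €735. Patient pays €735; OOP now €1596.60. Insurer: €3675 − €735 = €2940.
#3 (€205): deductible met; 20% of €205 = €41. Patient pays €41; OOP now €1637.60. Plan pays €205 − €41 = €164.
#4 (€5868): deductible met; 20% of €5868 = €1173.60. That would push OOP to €2811.20, over the €1900 cap, so patient pays €1900 − €1637.60 = €262.40. Insurer: €5868 − €262.40 = €5605.60.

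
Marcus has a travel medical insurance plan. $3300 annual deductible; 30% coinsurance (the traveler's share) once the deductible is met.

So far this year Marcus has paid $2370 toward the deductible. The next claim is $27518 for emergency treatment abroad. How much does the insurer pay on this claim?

$18611.60

Remaining deductible: $3300 − $2370 = $930.
The remaining $26588 (= $27518 − $930) moves to coinsurance.
30% of $26588 = $7976.40 falls to the traveler.
So the traveler owes $930 + $7976.40 = $8906.40.
The insurer covers the remainder: $27518 − $8906.40 = $18611.60.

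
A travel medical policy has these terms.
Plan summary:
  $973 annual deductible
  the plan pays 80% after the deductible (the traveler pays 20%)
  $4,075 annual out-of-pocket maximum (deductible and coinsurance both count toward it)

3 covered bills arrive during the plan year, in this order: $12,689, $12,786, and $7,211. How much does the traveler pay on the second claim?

Bill 1, $12,689: $973 to deductible, leaving $11,716; coinsurance $11,716 × 20% = $2,343.20. Traveler pays $3,316.20; OOP now $3,316.20.
Bill 2, $12,786: 20% coinsurance on $12,786 = $2,557.20. OOP would hit $5,873.40 > $4,075, so the cap limits the traveler to $4,075 − $3,316.20 = $758.80.

$758.80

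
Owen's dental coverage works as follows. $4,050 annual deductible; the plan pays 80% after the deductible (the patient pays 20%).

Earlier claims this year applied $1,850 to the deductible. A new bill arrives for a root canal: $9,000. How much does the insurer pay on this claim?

$5,440

Remaining deductible: $4,050 − $1,850 = $2,200.
The remaining $6,800 (= $9,000 − $2,200) moves to coinsurance.
Coinsurance: $6,800 × 20% = $1,360.
That puts the patient's cost at $2,200 + $1,360 = $3,560.
Insurer pays the balance: $9,000 − $3,560 = $5,440.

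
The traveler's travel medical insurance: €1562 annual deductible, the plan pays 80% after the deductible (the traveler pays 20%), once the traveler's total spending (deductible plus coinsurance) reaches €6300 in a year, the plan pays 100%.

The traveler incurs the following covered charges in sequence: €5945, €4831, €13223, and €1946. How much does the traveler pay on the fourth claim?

€250.60

Claim 1 — €5945: deductible takes €1562, €4383 remains; 20% of €4383 = €876.60. Traveler owes €2438.60 (running OOP €2438.60).
Claim 2 — €4831: deductible already satisfied, so traveler's share is 20% × €4831 = €966.20. Cost to traveler: €966.20. OOP to date €3404.80.
Claim 3 — €13223: 20% coinsurance on €13223 = €2644.60. Traveler pays €2644.60; OOP now €6049.40.
Claim 4 — €1946: deductible already satisfied, so traveler's share is 20% × €1946 = €389.20. OOP would hit €6438.60 > €6300, so the cap limits the traveler to €6300 − €6049.40 = €250.60.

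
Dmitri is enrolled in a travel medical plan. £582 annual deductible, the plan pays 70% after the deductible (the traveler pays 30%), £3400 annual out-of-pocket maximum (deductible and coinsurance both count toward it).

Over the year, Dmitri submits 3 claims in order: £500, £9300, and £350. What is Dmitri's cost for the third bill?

£52.60

Bill 1, £500: entire amount goes to the deductible. Traveler owes £500 (running OOP £500).
Bill 2, £9300: £82 to deductible, leaving £9218; coinsurance £9218 × 30% = £2765.40. Traveler pays £2847.40; OOP now £3347.40.
Bill 3, £350: 30% coinsurance on £350 = £105. Adding that to £3347.40 gives £3452.40, past the £3400 cap; traveler pays only £3400 − £3347.40 = £52.60.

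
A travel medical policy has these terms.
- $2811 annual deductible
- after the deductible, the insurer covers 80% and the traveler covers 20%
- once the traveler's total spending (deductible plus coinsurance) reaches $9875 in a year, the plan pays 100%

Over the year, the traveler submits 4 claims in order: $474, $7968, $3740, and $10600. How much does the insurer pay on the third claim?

$2992

Claim 1 ($474): entire amount goes to the deductible. Cost to traveler: $474. OOP to date $474. Insurer: $474 − $474 = $0.
Claim 2 ($7968): $2337 to deductible, leaving $5631; 20% of $5631 = $1126.20. Cost to traveler: $3463.20. OOP to date $3937.20. Insurer: $7968 − $3463.20 = $4504.80.
Claim 3 ($3740): deductible already satisfied, so traveler's share is 20% × $3740 = $748. Cost to traveler: $748. OOP to date $4685.20. Plan pays $3740 − $748 = $2992.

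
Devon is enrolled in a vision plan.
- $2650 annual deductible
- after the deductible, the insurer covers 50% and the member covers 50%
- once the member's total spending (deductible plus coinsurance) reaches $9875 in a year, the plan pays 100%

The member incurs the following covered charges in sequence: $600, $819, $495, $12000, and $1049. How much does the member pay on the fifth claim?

$524.50

#1 ($600): all of it applies to the deductible. Member owes $600 (running OOP $600).
#2 ($819): fully absorbed by the deductible. Member pays $819; OOP now $1419.
#3 ($495): entire amount goes to the deductible. Member pays $495; OOP now $1914.
#4 ($12000): deductible takes $736, $11264 remains; 50% of $11264 = $5632. Member pays $6368; OOP now $8282.
#5 ($1049): deductible met; 50% of $1049 = $524.50. Member owes $524.50 (running OOP $8806.50).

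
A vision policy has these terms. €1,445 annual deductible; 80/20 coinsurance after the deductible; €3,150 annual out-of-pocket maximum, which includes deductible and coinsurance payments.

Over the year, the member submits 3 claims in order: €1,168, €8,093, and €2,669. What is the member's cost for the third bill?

Claim 1 (€1,168): entire amount goes to the deductible. Member pays €1,168; OOP now €1,168.
Claim 2 (€8,093): deductible takes €277, €7,816 remains; coinsurance €7,816 × 20% = €1,563.20. Cost to member: €1,840.20. OOP to date €3,008.20.
Claim 3 (€2,669): 20% coinsurance on €2,669 = €533.80. OOP would hit €3,542 > €3,150, so the cap limits the member to €3,150 − €3,008.20 = €141.80.

€141.80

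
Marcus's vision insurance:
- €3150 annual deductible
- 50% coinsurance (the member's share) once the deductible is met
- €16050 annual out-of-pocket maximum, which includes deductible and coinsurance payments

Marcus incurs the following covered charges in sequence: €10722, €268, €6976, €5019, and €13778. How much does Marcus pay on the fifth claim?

€2982.50

Claim 1 — €10722: €3150 finishes the deductible; €7572 goes to coinsurance; 50% of €7572 = €3786. Member owes €6936 (running OOP €6936).
Claim 2 — €268: 50% coinsurance on €268 = €134. Cost to member: €134. OOP to date €7070.
Claim 3 — €6976: 50% coinsurance on €6976 = €3488. Member owes €3488 (running OOP €10558).
Claim 4 — €5019: deductible already satisfied, so member's share is 50% × €5019 = €2509.50. Member owes €2509.50 (running OOP €13067.50).
Claim 5 — €13778: deductible already satisfied, so member's share is 50% × €13778 = €6889. Adding that to €13067.50 gives €19956.50, past the €16050 cap; member pays only €16050 − €13067.50 = €2982.50.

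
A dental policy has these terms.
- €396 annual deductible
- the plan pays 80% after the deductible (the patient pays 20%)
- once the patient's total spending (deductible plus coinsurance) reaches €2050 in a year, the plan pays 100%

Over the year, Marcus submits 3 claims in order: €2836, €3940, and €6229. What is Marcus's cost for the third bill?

€378

Claim 1 — €2836: €396 to deductible, leaving €2440; patient's 20% is €488. Patient owes €884 (running OOP €884).
Claim 2 — €3940: deductible already satisfied, so patient's share is 20% × €3940 = €788. Cost to patient: €788. OOP to date €1672.
Claim 3 — €6229: deductible already satisfied, so patient's share is 20% × €6229 = €1245.80. That would push OOP to €2917.80, over the €2050 cap, so patient pays €2050 − €1672 = €378.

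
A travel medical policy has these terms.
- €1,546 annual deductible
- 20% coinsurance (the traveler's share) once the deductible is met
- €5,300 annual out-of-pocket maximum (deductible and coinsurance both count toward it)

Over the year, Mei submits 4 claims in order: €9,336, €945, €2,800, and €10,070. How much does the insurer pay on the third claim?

€2,240

Claim 1 (€9,336): €1,546 finishes the deductible; €7,790 goes to coinsurance; traveler's 20% is €1,558. Cost to traveler: €3,104. OOP to date €3,104. Insurer: €9,336 − €3,104 = €6,232.
Claim 2 (€945): deductible met; 20% of €945 = €189. Traveler pays €189; OOP now €3,293. Plan pays €945 − €189 = €756.
Claim 3 (€2,800): 20% coinsurance on €2,800 = €560. Cost to traveler: €560. OOP to date €3,853. Plan pays €2,800 − €560 = €2,240.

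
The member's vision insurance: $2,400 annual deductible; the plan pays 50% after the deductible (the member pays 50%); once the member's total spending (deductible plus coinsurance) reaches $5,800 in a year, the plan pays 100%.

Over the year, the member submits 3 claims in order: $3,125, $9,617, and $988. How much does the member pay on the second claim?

#1 ($3,125): $2,400 to deductible, leaving $725; 50% of $725 = $362.50. Cost to member: $2,762.50. OOP to date $2,762.50.
#2 ($9,617): 50% coinsurance on $9,617 = $4,808.50. OOP would hit $7,571 > $5,800, so the cap limits the member to $5,800 − $2,762.50 = $3,037.50.

$3,037.50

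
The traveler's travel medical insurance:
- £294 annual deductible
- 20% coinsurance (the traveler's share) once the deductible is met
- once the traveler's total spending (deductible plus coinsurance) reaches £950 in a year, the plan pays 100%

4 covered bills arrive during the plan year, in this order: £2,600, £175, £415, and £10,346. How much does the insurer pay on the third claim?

Claim 1 — £2,600: £294 finishes the deductible; £2,306 goes to coinsurance; traveler's 20% is £461.20. Traveler owes £755.20 (running OOP £755.20). Plan pays £2,600 − £755.20 = £1,844.80.
Claim 2 — £175: deductible already satisfied, so traveler's share is 20% × £175 = £35. Cost to traveler: £35. OOP to date £790.20. Plan pays £175 − £35 = £140.
Claim 3 — £415: 20% coinsurance on £415 = £83. Cost to traveler: £83. OOP to date £873.20. Insurer: £415 − £83 = £332.

£332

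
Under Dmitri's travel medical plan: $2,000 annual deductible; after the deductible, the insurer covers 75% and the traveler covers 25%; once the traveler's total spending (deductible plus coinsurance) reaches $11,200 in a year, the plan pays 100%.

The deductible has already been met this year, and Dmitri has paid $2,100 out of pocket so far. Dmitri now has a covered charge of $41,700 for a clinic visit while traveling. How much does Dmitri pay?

$9,100

The deductible is already satisfied, so the full bill goes to coinsurance.
25% of $41,700 = $10,425 falls to the traveler.
Adding $10,425 to the $2,100 already spent would give $12,525, which exceeds the $11,200 cap; the traveler pays just $11,200 − $2,100 = $9,100.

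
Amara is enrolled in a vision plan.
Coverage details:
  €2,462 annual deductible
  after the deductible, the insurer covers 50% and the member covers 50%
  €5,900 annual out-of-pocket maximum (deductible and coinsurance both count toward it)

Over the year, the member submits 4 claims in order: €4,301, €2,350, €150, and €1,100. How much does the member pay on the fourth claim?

Bill 1, €4,301: €2,462 to deductible, leaving €1,839; 50% of €1,839 = €919.50. Cost to member: €3,381.50. OOP to date €3,381.50.
Bill 2, €2,350: deductible met; 50% of €2,350 = €1,175. Member owes €1,175 (running OOP €4,556.50).
Bill 3, €150: 50% coinsurance on €150 = €75. Member pays €75; OOP now €4,631.50.
Bill 4, €1,100: deductible met; 50% of €1,100 = €550. Member pays €550; OOP now €5,181.50.

€550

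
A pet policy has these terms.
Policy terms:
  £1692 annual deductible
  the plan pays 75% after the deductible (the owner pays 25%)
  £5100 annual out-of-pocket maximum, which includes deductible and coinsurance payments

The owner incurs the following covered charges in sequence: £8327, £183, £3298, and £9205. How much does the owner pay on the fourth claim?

£879

Claim 1 (£8327): £1692 to deductible, leaving £6635; owner's 25% is £1658.75. Cost to owner: £3350.75. OOP to date £3350.75.
Claim 2 (£183): deductible met; 25% of £183 = £45.75. Owner owes £45.75 (running OOP £3396.50).
Claim 3 (£3298): deductible met; 25% of £3298 = £824.50. Owner owes £824.50 (running OOP £4221).
Claim 4 (£9205): deductible met; 25% of £9205 = £2301.25. OOP would hit £6522.25 > £5100, so the cap limits the owner to £5100 − £4221 = £879.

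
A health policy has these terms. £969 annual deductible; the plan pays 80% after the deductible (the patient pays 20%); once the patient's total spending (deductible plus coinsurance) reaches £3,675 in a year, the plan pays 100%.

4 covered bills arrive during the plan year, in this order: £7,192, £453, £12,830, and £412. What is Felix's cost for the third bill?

#1 (£7,192): £969 finishes the deductible; £6,223 goes to coinsurance; coinsurance £6,223 × 20% = £1,244.60. Patient owes £2,213.60 (running OOP £2,213.60).
#2 (£453): deductible met; 20% of £453 = £90.60. Patient owes £90.60 (running OOP £2,304.20).
#3 (£12,830): deductible already satisfied, so patient's share is 20% × £12,830 = £2,566. Adding that to £2,304.20 gives £4,870.20, past the £3,675 cap; patient pays only £3,675 − £2,304.20 = £1,370.80.

£1,370.80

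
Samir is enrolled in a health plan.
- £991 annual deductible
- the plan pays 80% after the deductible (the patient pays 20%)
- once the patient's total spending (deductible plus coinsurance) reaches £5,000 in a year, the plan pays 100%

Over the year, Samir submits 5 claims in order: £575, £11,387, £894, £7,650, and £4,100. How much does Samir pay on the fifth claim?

#1 (£575): all of it applies to the deductible. Patient pays £575; OOP now £575.
#2 (£11,387): £416 to deductible, leaving £10,971; coinsurance £10,971 × 20% = £2,194.20. Patient pays £2,610.20; OOP now £3,185.20.
#3 (£894): 20% coinsurance on £894 = £178.80. Cost to patient: £178.80. OOP to date £3,364.
#4 (£7,650): 20% coinsurance on £7,650 = £1,530. Cost to patient: £1,530. OOP to date £4,894.
#5 (£4,100): 20% coinsurance on £4,100 = £820. Adding that to £4,894 gives £5,714, past the £5,000 cap; patient pays only £5,000 − £4,894 = £106.

£106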